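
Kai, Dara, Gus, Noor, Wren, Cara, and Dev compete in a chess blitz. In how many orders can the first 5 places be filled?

2520

This is an ordered selection of 5 from 7: P(7,5).
That gives 7 × 6 × 5 × 4 × 3 = 2520.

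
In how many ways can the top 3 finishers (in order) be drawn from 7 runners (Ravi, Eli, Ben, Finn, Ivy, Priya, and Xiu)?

There are 7 choices for 1st place, 6 for 2nd, and 5 for 3rd.
That gives 7 × 6 × 5 = 210.

210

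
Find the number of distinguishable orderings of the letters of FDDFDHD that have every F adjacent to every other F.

30

Treat the 2 copies of F as a single block. The multiset to arrange is then {FF, D, D, D, D, H}, 6 items in all.
That gives (6)!/(4!) = 30 arrangements.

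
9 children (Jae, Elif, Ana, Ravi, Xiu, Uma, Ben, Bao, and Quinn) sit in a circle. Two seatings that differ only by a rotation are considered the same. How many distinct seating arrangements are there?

40320

Around a circle, 9 distinct people have 9!/9 = (8)! = 40320 rotationally distinct seatings.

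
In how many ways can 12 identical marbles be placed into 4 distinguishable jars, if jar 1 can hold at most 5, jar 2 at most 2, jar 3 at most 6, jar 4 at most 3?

30

Ignoring the caps, the number of non-negative solutions to x_1+…+x_4 = 12 is C(15,3) = 455.
Subtract solutions that violate a single cap (substitute x_i' = x_i − (cap_i+1)): x_1 ≥ 6 gives C(9,3) = 84; x_2 ≥ 3 gives C(12,3) = 220; x_3 ≥ 7 gives C(8,3) = 56; x_4 ≥ 4 gives C(11,3) = 165. Together 525.
Add back pairs where two caps are both exceeded: 20 + 0 + 10 + 10 + 56 + 4 = 100.
By inclusion–exclusion the count is 455 − 525 + 100 = 30.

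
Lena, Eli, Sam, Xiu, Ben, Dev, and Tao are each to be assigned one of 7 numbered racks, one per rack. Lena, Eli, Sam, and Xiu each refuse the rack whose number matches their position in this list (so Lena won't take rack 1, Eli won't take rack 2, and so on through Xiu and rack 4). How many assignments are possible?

2790

Let Aᵢ (for 1 ≤ i ≤ 4) be the placements that put person i in their forbidden rack. Any j of these fix j positions, leaving (7−j)! ways to fill the rest, and there are C(4,j) ways to pick which j.
By inclusion–exclusion, the number of valid placements is Σ_{j=0}^{4} (−1)^j C(4,j)·(7−j)!.
Computing: 5040 − 2880 + 720 − 96 + 6 = 2790.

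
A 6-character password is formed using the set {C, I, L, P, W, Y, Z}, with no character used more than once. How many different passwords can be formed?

5040

Choose and order 6 of the 7 symbols: the first character has 7 options, the next 6, and so on down to 2.
7 × 6 × 5 × 4 × 3 × 2 = 5040.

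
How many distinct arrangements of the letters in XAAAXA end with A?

10

With the last slot taken by A, it remains to arrange the other 5 letters (XAAXA).
Those 5 letters have A appearing 3 times and X appearing twice, giving (5)!/(3!·2!) = 10.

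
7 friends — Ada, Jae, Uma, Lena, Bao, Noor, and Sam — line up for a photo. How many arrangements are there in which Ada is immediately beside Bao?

Treat {Ada, Bao} as a single unit. There are 6 units to order, and the pair itself can be ordered 2 ways.
That gives 2 × 6! = 2 × 720 = 1440.

1440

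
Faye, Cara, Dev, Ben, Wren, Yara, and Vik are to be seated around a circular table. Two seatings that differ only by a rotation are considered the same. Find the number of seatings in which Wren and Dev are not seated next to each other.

Without the restriction there are (6)! = 720 seatings.
Those with Wren next to Dev: fuse the pair into one unit and seat 6 units around a circle — 2·(5)! = 240.
Subtracting, 720 − 240 = 480.

480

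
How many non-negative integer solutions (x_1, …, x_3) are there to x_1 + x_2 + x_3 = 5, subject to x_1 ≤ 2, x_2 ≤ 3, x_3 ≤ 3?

Without the upper bounds there are C(7,2) = 21 ways to split 5 among 3 variables.
Subtract solutions that violate a single cap (substitute x_i' = x_i − (cap_i+1)): x_1 ≥ 3 gives C(4,2) = 6; x_2 ≥ 4 gives C(3,2) = 3; x_3 ≥ 4 gives C(3,2) = 3. Together 12.
No two caps can be exceeded simultaneously, so the pair terms are all 0.
By inclusion–exclusion the count is 21 − 12 + 0 = 9.

9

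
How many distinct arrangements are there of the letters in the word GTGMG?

20

The 5 letters of GTGMG have repeats: G appearing 3 times.
The number of distinct arrangements is 5!/(3!) = 120/6 = 20.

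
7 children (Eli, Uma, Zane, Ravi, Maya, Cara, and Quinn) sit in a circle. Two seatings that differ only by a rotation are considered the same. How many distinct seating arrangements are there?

720

Around a circle, 7 distinct people have 7!/7 = (6)! = 720 rotationally distinct seatings.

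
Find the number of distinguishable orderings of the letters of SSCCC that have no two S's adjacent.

6

There are 5!/(3!·2!) = 10 arrangements of SSCCC in total.
If the two S's are adjacent, glue them into one block, leaving 4 items to arrange: (4)!/(3!) = 4 ways.
Subtracting, 10 − 4 = 6 arrangements keep the S's apart.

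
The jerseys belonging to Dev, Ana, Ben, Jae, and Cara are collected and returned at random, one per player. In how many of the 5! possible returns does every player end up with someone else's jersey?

This is the derangement count D_5: permutations of 5 items with no fixed point.
By inclusion–exclusion this is Σ_{j=0}^{5} (−1)^j C(5,j)·(5−j)!.
Computing: 120 − 120 + 60 − 20 + 5 − 1 = 44.

44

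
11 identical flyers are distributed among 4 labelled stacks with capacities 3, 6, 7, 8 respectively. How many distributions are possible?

Ignoring the caps, the number of non-negative solutions to x_1+…+x_4 = 11 is C(14,3) = 364.
Subtract solutions that violate a single cap (substitute x_i' = x_i − (cap_i+1)): x_1 ≥ 4 gives C(10,3) = 120; x_2 ≥ 7 gives C(7,3) = 35; x_3 ≥ 8 gives C(6,3) = 20; x_4 ≥ 9 gives C(5,3) = 10. Together 185.
Add back pairs where two caps are both exceeded: 1 + 0 + 0 + 0 + 0 + 0 = 1.
By inclusion–exclusion the count is 364 − 185 + 1 = 180.

180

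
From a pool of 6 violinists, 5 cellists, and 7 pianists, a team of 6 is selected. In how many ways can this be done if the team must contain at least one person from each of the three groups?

Unrestricted: C(18,6) = 18564 ways to pick any 6 of the 18.
Subtract selections that omit an entire group: no violinists → C(12,6) = 924; no cellists → C(13,6) = 1716; no pianists → C(11,6) = 462.
Add back selections omitting two groups (i.e. drawn from a single group): C(6,6) + C(5,6) + C(7,6) = 8.
By inclusion–exclusion: 18564 − 3102 + 8 = 15470.

15470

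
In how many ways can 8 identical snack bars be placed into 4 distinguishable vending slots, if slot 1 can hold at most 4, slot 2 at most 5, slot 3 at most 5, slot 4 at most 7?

Without the upper bounds there are C(11,3) = 165 ways to split 8 among 4 vending slots.
Subtract solutions that violate a single cap (substitute x_i' = x_i − (cap_i+1)): x_1 ≥ 5 gives C(6,3) = 20; x_2 ≥ 6 gives C(5,3) = 10; x_3 ≥ 6 gives C(5,3) = 10; x_4 ≥ 8 gives C(3,3) = 1. Together 41.
No two caps can be exceeded simultaneously, so the pair terms are all 0.
By inclusion–exclusion the count is 165 − 41 + 0 = 124.

124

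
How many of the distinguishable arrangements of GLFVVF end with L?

Fix L in the last position and arrange the remaining 5 letters.
Those 5 letters have F appearing twice and V appearing twice, giving (5)!/(2!·2!) = 30.

30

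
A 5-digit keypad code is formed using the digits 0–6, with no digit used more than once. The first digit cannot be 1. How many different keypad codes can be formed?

The first digit has 7−1 = 6 choices (anything except 1).
The remaining 4 digits are filled from the other 6 symbols without repetition: 6 × 5 × 4 × 3 = 360.
Total: 6 × 360 = 2160.

2160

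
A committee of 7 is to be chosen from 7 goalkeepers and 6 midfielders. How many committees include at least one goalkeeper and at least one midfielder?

With no constraint there are C(13,7) = 1716 possible selections.
Selections missing a whole group: no goalkeepers → C(6,7) = 0; no midfielders → C(7,7) = 1.
Both groups omitted at once is impossible, so 1716 − 1 = 1715.

1715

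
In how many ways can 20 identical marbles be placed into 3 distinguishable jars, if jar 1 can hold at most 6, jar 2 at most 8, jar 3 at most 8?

6

By stars and bars, unrestricted non-negative solutions to x_1+…+x_3 = 20 number C(20+2,2) = 231.
Subtract solutions that violate a single cap (substitute x_i' = x_i − (cap_i+1)): x_1 ≥ 7 gives C(15,2) = 105; x_2 ≥ 9 gives C(13,2) = 78; x_3 ≥ 9 gives C(13,2) = 78. Together 261.
Add back pairs where two caps are both exceeded: 15 + 15 + 6 = 36.
By inclusion–exclusion the count is 231 − 261 + 36 = 6.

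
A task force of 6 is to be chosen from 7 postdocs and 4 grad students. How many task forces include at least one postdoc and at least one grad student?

455

With no constraint there are C(11,6) = 462 possible selections.
Subtract selections that omit an entire group: no postdocs → C(4,6) = 0; no grad students → C(7,6) = 7.
Both groups omitted at once is impossible, so 462 − 7 = 455.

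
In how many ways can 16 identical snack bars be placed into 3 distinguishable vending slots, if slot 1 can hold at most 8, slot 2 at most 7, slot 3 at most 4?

Ignoring the caps, the number of non-negative solutions to x_1+…+x_3 = 16 is C(18,2) = 153.
Subtract solutions that violate a single cap (substitute x_i' = x_i − (cap_i+1)): x_1 ≥ 9 gives C(9,2) = 36; x_2 ≥ 8 gives C(10,2) = 45; x_3 ≥ 5 gives C(13,2) = 78. Together 159.
Add back pairs where two caps are both exceeded: 0 + 6 + 10 = 16.
By inclusion–exclusion the count is 153 − 159 + 16 = 10.

10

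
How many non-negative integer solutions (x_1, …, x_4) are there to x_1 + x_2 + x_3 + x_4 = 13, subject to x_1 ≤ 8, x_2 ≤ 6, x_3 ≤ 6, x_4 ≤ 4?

200

By stars and bars, unrestricted non-negative solutions to x_1+…+x_4 = 13 number C(13+3,3) = 560.
Subtract solutions that violate a single cap (substitute x_i' = x_i − (cap_i+1)): x_1 ≥ 9 gives C(7,3) = 35; x_2 ≥ 7 gives C(9,3) = 84; x_3 ≥ 7 gives C(9,3) = 84; x_4 ≥ 5 gives C(11,3) = 165. Together 368.
Add back pairs where two caps are both exceeded: 0 + 0 + 0 + 0 + 4 + 4 = 8.
By inclusion–exclusion the count is 560 − 368 + 8 = 200.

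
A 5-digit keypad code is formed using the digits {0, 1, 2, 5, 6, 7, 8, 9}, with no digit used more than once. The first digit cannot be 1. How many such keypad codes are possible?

5880

The first digit has 8−1 = 7 choices (anything except 1).
The remaining 4 digits are filled from the other 7 symbols without repetition: 7 × 6 × 5 × 4 = 840.
Total: 7 × 840 = 5880.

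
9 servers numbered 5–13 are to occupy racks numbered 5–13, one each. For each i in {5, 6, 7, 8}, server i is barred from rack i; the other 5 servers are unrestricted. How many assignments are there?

Let Aᵢ (for 5 ≤ i ≤ 8) be the placements that put server i in its forbidden rack. Any j of these fix j positions, leaving (9−j)! ways to fill the rest, and there are C(4,j) ways to pick which j.
By inclusion–exclusion, the number of valid placements is Σ_{j=0}^{4} (−1)^j C(4,j)·(9−j)!.
Computing: 362880 − 161280 + 30240 − 2880 + 120 = 229080.

229080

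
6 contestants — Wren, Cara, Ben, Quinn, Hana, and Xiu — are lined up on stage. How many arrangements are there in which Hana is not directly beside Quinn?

Of the 6! = 720 arrangements, those with Hana and Quinn adjacent number 2 × 5! = 240 (treat the pair as a block with 2 internal orders).
Complementary counting: 720 − 240 = 480.

480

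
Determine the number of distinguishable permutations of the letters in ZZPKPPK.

210

Letter multiplicities in ZZPKPPK: K×2, P×3, Z×2.
Dividing 7! = 5040 by 3!·2!·2! = 24 for the repeated letters gives 210.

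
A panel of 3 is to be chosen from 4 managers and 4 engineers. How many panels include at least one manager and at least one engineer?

Unrestricted: C(8,3) = 56 ways to pick any 3 of the 8.
Subtract selections that omit an entire group: no managers → C(4,3) = 4; no engineers → C(4,3) = 4.
Both groups omitted at once is impossible, so 56 − 8 = 48.

48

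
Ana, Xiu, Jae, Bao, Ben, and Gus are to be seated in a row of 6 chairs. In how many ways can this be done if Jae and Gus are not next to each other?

480

There are 6! = 720 arrangements in all. If Jae and Gus are adjacent, merging them into one block gives 2·(5)! = 240 arrangements.
So 720 − 240 = 480 arrangements keep them apart.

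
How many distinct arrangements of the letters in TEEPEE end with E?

20

With the last slot taken by E, it remains to arrange the other 5 letters (TEPEE).
Those 5 letters have E appearing 3 times, giving (5)!/(3!) = 20.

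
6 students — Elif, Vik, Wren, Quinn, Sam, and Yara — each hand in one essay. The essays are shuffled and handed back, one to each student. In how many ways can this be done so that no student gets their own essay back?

265

This is the derangement count D_6: permutations of 6 items with no fixed point.
By inclusion–exclusion this is Σ_{j=0}^{6} (−1)^j C(6,j)·(6−j)!.
Computing: 720 − 720 + 360 − 120 + 30 − 6 + 1 = 265.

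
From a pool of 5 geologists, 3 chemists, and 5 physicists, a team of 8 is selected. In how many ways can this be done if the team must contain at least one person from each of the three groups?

1240

With no constraint there are C(13,8) = 1287 possible selections.
Subtract selections that omit an entire group: no geologists → C(8,8) = 1; no chemists → C(10,8) = 45; no physicists → C(8,8) = 1.
Add back selections omitting two groups (i.e. drawn from a single group): C(5,8) + C(3,8) + C(5,8) = 0.
By inclusion–exclusion: 1287 − 47 + 0 = 1240.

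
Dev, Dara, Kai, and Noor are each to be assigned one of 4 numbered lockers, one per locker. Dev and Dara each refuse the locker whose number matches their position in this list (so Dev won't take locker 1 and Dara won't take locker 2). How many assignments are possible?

Let Aᵢ (for i ∈ {1, 2}) be the placements that put person i in their forbidden locker. Any j of these fix j positions, leaving (4−j)! ways to fill the rest, and there are C(2,j) ways to pick which j.
By inclusion–exclusion, the number of valid placements is Σ_{j=0}^{2} (−1)^j C(2,j)·(4−j)!.
Computing: 24 − 12 + 2 = 14.

14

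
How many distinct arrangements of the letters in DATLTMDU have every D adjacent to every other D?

Treat the 2 copies of D as a single block. The multiset to arrange is then {DD, A, L, M, T, T, U}, 7 items in all.
That gives (7)!/(2!) = 2520 arrangements.

2520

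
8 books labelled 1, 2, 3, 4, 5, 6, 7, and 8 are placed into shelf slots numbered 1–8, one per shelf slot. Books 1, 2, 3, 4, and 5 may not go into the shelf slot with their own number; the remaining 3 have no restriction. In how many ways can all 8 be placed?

Let Aᵢ (for 1 ≤ i ≤ 5) be the placements that put book i in its forbidden shelf slot. Any j of these fix j positions, leaving (8−j)! ways to fill the rest, and there are C(5,j) ways to pick which j.
By inclusion–exclusion, the number of valid placements is Σ_{j=0}^{5} (−1)^j C(5,j)·(8−j)!.
Computing: 40320 − 25200 + 7200 − 1200 + 120 − 6 = 21234.

21234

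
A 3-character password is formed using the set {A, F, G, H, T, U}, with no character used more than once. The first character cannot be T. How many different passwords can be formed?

The first character has 6−1 = 5 choices (anything except T).
The remaining 2 characters are filled from the other 5 symbols without repetition: 5 × 4 = 20.
Total: 5 × 20 = 100.

100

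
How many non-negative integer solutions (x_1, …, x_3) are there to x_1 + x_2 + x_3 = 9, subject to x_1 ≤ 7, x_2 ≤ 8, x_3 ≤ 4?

36

Ignoring the caps, the number of non-negative solutions to x_1+…+x_3 = 9 is C(11,2) = 55.
Subtract solutions that violate a single cap (substitute x_i' = x_i − (cap_i+1)): x_1 ≥ 8 gives C(3,2) = 3; x_2 ≥ 9 gives C(2,2) = 1; x_3 ≥ 5 gives C(6,2) = 15. Together 19.
No two caps can be exceeded simultaneously, so the pair terms are all 0.
By inclusion–exclusion the count is 55 − 19 + 0 = 36.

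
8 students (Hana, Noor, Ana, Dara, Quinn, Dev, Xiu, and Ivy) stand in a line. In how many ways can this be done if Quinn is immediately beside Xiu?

10080

Place the 6 others and the Quinn-Xiu pair as 7 objects in a line; the pair has 2 internal arrangements.
So the count is 2·(7)! = 10080.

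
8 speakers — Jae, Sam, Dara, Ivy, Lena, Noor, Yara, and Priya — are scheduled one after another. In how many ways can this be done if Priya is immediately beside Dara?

Glue Priya and Dara into one block (2 internal orders), leaving 7 units to arrange in a row.
So the count is 2·(7)! = 10080.

10080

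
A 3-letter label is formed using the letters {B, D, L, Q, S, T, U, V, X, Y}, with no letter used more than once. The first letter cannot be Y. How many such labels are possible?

648

The first letter has 10−1 = 9 choices (anything except Y).
The remaining 2 letters are filled from the other 9 symbols without repetition: 9 × 8 = 72.
Total: 9 × 72 = 648.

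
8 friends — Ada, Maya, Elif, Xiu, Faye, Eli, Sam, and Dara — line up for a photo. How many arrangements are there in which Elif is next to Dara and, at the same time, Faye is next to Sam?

2880

Treat {Elif,Dara} as one block (2 orders) and {Faye,Sam} as another (2 orders).
That leaves 6 units to arrange: 2 × 2 × 6! = 4 × 720 = 2880.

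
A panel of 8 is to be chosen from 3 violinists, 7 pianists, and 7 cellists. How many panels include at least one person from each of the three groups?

21217

Unrestricted: C(17,8) = 24310 ways to pick any 8 of the 17.
Subtract selections that omit an entire group: no violinists → C(14,8) = 3003; no pianists → C(10,8) = 45; no cellists → C(10,8) = 45.
Add back selections omitting two groups (i.e. drawn from a single group): C(3,8) + C(7,8) + C(7,8) = 0.
By inclusion–exclusion: 24310 − 3093 + 0 = 21217.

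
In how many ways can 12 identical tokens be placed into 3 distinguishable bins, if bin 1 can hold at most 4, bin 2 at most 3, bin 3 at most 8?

10

By stars and bars, unrestricted non-negative solutions to x_1+…+x_3 = 12 number C(12+2,2) = 91.
Subtract solutions that violate a single cap (substitute x_i' = x_i − (cap_i+1)): x_1 ≥ 5 gives C(9,2) = 36; x_2 ≥ 4 gives C(10,2) = 45; x_3 ≥ 9 gives C(5,2) = 10. Together 91.
Add back pairs where two caps are both exceeded: 10 + 0 + 0 = 10.
By inclusion–exclusion the count is 91 − 91 + 10 = 10.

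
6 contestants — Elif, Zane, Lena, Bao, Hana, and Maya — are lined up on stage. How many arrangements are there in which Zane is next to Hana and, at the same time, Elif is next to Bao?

96

Treat {Zane,Hana} as one block (2 orders) and {Elif,Bao} as another (2 orders).
That leaves 4 units to arrange: 2 × 2 × 4! = 4 × 24 = 96.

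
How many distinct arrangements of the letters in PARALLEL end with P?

420

Fix P in the last position and arrange the remaining 7 letters.
Those 7 letters have A appearing twice and L appearing 3 times, giving (7)!/(3!·2!) = 420.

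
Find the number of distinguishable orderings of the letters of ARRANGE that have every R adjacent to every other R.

360

Treat the 2 copies of R as a single block. The multiset to arrange is then {RR, A, A, E, G, N}, 6 items in all.
That gives (6)!/(2!) = 360 arrangements.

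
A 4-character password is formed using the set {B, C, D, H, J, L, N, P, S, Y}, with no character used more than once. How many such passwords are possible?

With no repetition, fill the 4 characters in order: 10 choices, then 9, down to 7.
10 × 9 × 8 × 7 = 5040.

5040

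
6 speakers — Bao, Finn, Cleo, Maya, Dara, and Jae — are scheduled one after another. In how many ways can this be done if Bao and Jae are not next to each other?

There are 6! = 720 arrangements in all. If Bao and Jae are adjacent, merging them into one block gives 2·(5)! = 240 arrangements.
So 720 − 240 = 480 arrangements keep them apart.

480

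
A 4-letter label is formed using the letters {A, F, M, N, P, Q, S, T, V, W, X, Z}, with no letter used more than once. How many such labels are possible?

11880

This is a permutation of 4 out of 12: P(12,4) = 12!/8!.
12 × 11 × 10 × 9 = 11880.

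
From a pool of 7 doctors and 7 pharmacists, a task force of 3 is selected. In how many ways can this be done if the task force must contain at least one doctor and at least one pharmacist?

294

Total 3-person selections from all 14: C(14,3) = 364.
Subtract selections that omit an entire group: no doctors → C(7,3) = 35; no pharmacists → C(7,3) = 35.
Both groups omitted at once is impossible, so 364 − 70 = 294.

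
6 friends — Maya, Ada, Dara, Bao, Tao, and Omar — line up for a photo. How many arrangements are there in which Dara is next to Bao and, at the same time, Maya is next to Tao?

96

Treat {Dara,Bao} as one block (2 orders) and {Maya,Tao} as another (2 orders).
That leaves 4 units to arrange: 2 × 2 × 4! = 4 × 24 = 96.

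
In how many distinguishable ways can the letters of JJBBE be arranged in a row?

JJBBE has 5 letters with B appearing twice and J appearing twice.
So there are 5! / (2!·2!) = 30 distinguishable arrangements.

30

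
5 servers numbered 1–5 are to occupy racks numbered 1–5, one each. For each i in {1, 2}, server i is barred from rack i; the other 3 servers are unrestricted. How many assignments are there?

78

Let Aᵢ (for i ∈ {1, 2}) be the placements that put server i in its forbidden rack. Any j of these fix j positions, leaving (5−j)! ways to fill the rest, and there are C(2,j) ways to pick which j.
By inclusion–exclusion, the number of valid placements is Σ_{j=0}^{2} (−1)^j C(2,j)·(5−j)!.
Computing: 120 − 48 + 6 = 78.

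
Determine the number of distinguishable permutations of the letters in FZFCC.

FZFCC has 5 letters with C appearing twice and F appearing twice.
Dividing 5! = 120 by 2!·2! = 4 for the repeated letters gives 30.

30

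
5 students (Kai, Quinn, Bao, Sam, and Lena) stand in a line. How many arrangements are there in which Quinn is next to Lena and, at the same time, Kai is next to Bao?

24

Treat {Quinn,Lena} as one block (2 orders) and {Kai,Bao} as another (2 orders).
That leaves 3 units to arrange: 2 × 2 × 3! = 4 × 6 = 24.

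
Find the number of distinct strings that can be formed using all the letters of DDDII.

10

The 5 letters of DDDII have repeats: D appearing 3 times and I appearing twice.
Dividing 5! = 120 by 3!·2! = 12 for the repeated letters gives 10.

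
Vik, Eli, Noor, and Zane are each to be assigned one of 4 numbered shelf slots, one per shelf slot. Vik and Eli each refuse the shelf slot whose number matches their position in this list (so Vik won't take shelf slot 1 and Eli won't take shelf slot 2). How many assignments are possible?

14

Let Aᵢ (for i ∈ {1, 2}) be the placements that put person i in their forbidden shelf slot. Any j of these fix j positions, leaving (4−j)! ways to fill the rest, and there are C(2,j) ways to pick which j.
By inclusion–exclusion, the number of valid placements is Σ_{j=0}^{2} (−1)^j C(2,j)·(4−j)!.
Computing: 24 − 12 + 2 = 14.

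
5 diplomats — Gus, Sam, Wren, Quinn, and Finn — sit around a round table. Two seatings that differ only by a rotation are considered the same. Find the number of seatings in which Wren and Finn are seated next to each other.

Glue Wren and Finn into a block (2 internal orders). Seating 4 units around a circle gives (3)! arrangements.
So 2 × (3)! = 2 × 6 = 12.

12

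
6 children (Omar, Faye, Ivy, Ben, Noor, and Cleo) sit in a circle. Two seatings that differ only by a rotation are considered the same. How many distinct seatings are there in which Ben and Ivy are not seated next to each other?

All circular seatings of 6 people number (5)! = 120.
Seatings with Ben beside Ivy: treat them as a block with 2 internal orders, giving 2 × (4)! = 48.
Subtracting, 120 − 48 = 72.

72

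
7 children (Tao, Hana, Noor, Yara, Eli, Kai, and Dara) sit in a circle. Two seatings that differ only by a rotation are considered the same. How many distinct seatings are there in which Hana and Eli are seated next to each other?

240

Glue Hana and Eli into a block (2 internal orders). Seating 6 units around a circle gives (5)! arrangements.
So 2 × (5)! = 2 × 120 = 240.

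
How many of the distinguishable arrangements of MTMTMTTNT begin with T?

With the first slot taken by T, it remains to arrange the other 8 letters (MMTMTTNT).
Those 8 letters have M appearing 3 times and T appearing 4 times, giving (8)!/(4!·3!) = 280.

280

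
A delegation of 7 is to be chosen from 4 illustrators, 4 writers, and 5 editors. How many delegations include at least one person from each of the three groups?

Unrestricted: C(13,7) = 1716 ways to pick any 7 of the 13.
Selections missing a whole group: no illustrators → C(9,7) = 36; no writers → C(9,7) = 36; no editors → C(8,7) = 8.
Add back selections omitting two groups (i.e. drawn from a single group): C(4,7) + C(4,7) + C(5,7) = 0.
By inclusion–exclusion: 1716 − 80 + 0 = 1636.

1636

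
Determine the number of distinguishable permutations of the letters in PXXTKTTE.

Letter multiplicities in PXXTKTTE: E×1, K×1, P×1, T×3, X×2.
So there are 8! / (3!·2!) = 3360 distinguishable arrangements.

3360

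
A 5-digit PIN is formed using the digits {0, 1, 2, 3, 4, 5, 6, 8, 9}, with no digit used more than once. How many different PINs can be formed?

15120

With no repetition, fill the 5 digits in order: 9 choices, then 8, down to 5.
That product is 9 × 8 × 7 × 6 × 5 = 15120.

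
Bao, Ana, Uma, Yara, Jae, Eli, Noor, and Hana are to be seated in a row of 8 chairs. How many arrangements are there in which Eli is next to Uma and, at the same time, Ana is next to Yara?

2880

Treat {Eli,Uma} as one block (2 orders) and {Ana,Yara} as another (2 orders).
That leaves 6 units to arrange: 2 × 2 × 6! = 4 × 720 = 2880.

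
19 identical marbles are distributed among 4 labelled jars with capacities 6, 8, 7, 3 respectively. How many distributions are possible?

52

By stars and bars, unrestricted non-negative solutions to x_1+…+x_4 = 19 number C(19+3,3) = 1540.
Subtract solutions that violate a single cap (substitute x_i' = x_i − (cap_i+1)): x_1 ≥ 7 gives C(15,3) = 455; x_2 ≥ 9 gives C(13,3) = 286; x_3 ≥ 8 gives C(14,3) = 364; x_4 ≥ 4 gives C(18,3) = 816. Together 1921.
Add back pairs where two caps are both exceeded: 20 + 35 + 165 + 10 + 84 + 120 = 434.
Subtract triples: 0 + 0 + 1 + 0 = 1.
By inclusion–exclusion the count is 1540 − 1921 + 434 − 1 = 52.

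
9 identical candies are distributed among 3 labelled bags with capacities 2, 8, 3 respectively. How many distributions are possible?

By stars and bars, unrestricted non-negative solutions to x_1+…+x_3 = 9 number C(9+2,2) = 55.
Subtract solutions that violate a single cap (substitute x_i' = x_i − (cap_i+1)): x_1 ≥ 3 gives C(8,2) = 28; x_2 ≥ 9 gives C(2,2) = 1; x_3 ≥ 4 gives C(7,2) = 21. Together 50.
Add back pairs where two caps are both exceeded: 0 + 6 + 0 = 6.
By inclusion–exclusion the count is 55 − 50 + 6 = 11.

11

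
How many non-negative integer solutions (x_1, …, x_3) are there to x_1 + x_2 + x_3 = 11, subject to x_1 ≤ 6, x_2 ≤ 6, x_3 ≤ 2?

Without the upper bounds there are C(13,2) = 78 ways to split 11 among 3 variables.
Subtract solutions that violate a single cap (substitute x_i' = x_i − (cap_i+1)): x_1 ≥ 7 gives C(6,2) = 15; x_2 ≥ 7 gives C(6,2) = 15; x_3 ≥ 3 gives C(10,2) = 45. Together 75.
Add back pairs where two caps are both exceeded: 0 + 3 + 3 = 6.
By inclusion–exclusion the count is 78 − 75 + 6 = 9.

9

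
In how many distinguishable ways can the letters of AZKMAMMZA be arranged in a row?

5040

Letter multiplicities in AZKMAMMZA: A×3, K×1, M×3, Z×2.
So there are 9! / (3!·3!·2!) = 5040 distinguishable arrangements.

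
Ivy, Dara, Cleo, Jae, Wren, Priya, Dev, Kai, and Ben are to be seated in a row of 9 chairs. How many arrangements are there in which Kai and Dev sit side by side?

Treat {Kai, Dev} as a single unit. There are 8 units to order, and the pair itself can be ordered 2 ways.
That gives 2 × 8! = 2 × 40320 = 80640.

80640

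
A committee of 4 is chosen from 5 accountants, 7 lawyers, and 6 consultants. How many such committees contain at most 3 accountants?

Split by how many accountants are chosen (0 through 3).
Sum: C(5,0)·C(13,4) + C(5,1)·C(13,3) + C(5,2)·C(13,2) + C(5,3)·C(13,1) = 715 + 1430 + 780 + 130 = 3055.

3055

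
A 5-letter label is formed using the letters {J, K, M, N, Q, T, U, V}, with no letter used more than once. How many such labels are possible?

6720

Choose and order 5 of the 8 symbols: the first letter has 8 options, the next 7, and so on down to 4.
8 × 7 × 6 × 5 × 4 = 6720.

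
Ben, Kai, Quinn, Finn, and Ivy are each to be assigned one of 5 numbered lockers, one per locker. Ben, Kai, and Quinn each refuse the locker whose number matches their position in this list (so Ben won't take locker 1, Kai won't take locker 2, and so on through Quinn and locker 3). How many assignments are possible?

64

Let Aᵢ (for i ∈ {1, 2, 3}) be the placements that put person i in their forbidden locker. Any j of these fix j positions, leaving (5−j)! ways to fill the rest, and there are C(3,j) ways to pick which j.
By inclusion–exclusion, the number of valid placements is Σ_{j=0}^{3} (−1)^j C(3,j)·(5−j)!.
Computing: 120 − 72 + 18 − 2 = 64.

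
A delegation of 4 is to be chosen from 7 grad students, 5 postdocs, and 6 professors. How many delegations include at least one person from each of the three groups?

1575

Total 4-person selections from all 18: C(18,4) = 3060.
Subtract selections that omit an entire group: no grad students → C(11,4) = 330; no postdocs → C(13,4) = 715; no professors → C(12,4) = 495.
Add back selections omitting two groups (i.e. drawn from a single group): C(7,4) + C(5,4) + C(6,4) = 55.
By inclusion–exclusion: 3060 − 1540 + 55 = 1575.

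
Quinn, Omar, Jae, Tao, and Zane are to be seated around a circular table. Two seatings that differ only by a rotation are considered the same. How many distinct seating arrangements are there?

24

Fix one person's seat to break rotational symmetry; the remaining 4 people can be arranged in (4)! = 24 ways.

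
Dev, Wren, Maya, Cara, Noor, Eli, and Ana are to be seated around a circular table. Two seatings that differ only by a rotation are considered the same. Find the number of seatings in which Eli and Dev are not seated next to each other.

Without the restriction there are (6)! = 720 seatings.
Those with Eli next to Dev: fuse the pair into one unit and seat 6 units around a circle — 2·(5)! = 240.
Subtracting, 720 − 240 = 480.

480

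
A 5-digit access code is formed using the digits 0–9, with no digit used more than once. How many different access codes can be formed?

This is a permutation of 5 out of 10: P(10,5) = 10!/5!.
10 × 9 × 8 × 7 × 6 = 30240.

30240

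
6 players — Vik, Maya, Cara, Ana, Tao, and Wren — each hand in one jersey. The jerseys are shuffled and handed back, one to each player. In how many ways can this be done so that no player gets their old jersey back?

Count assignments avoiding every fixed point. For any j of the 6 players fixed to their old jersey, the other 6−j can be arranged in (6−j)! ways.
By inclusion–exclusion this is Σ_{j=0}^{6} (−1)^j C(6,j)·(6−j)!.
Computing: 720 − 720 + 360 − 120 + 30 − 6 + 1 = 265.

265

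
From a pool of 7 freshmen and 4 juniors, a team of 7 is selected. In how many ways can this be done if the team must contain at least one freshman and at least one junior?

Total 7-person selections from all 11: C(11,7) = 330.
Selections missing a whole group: no freshmen → C(4,7) = 0; no juniors → C(7,7) = 1.
Both groups omitted at once is impossible, so 330 − 1 = 329.

329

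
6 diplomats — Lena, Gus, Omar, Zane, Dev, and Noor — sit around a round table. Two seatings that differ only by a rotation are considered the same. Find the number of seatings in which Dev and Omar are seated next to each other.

48

Treat {Dev, Omar} as one unit (2 internal orders) and seat the resulting 5 units around the table: (4)! circular arrangements.
So 2 × (4)! = 2 × 24 = 48.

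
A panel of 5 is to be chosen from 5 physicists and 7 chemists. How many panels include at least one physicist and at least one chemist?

770

With no constraint there are C(12,5) = 792 possible selections.
Selections missing a whole group: no physicists → C(7,5) = 21; no chemists → C(5,5) = 1.
Both groups omitted at once is impossible, so 792 − 22 = 770.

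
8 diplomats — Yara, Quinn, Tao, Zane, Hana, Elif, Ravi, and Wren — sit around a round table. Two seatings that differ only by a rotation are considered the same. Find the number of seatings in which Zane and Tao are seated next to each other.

1440

Glue Zane and Tao into a block (2 internal orders). Seating 7 units around a circle gives (6)! arrangements.
So 2 × (6)! = 2 × 720 = 1440.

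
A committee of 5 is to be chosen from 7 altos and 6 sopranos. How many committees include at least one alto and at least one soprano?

1260

Total 5-person selections from all 13: C(13,5) = 1287.
Selections missing a whole group: no altos → C(6,5) = 6; no sopranos → C(7,5) = 21.
Both groups omitted at once is impossible, so 1287 − 27 = 1260.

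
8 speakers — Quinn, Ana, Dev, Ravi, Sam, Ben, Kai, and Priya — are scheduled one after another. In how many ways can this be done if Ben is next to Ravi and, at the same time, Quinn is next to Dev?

Treat {Ben,Ravi} as one block (2 orders) and {Quinn,Dev} as another (2 orders).
That leaves 6 units to arrange: 2 × 2 × 6! = 4 × 720 = 2880.

2880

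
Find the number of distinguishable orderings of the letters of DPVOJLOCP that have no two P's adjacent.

70560

There are 9!/(2!·2!) = 90720 arrangements of DPVOJLOCP in total.
If the two P's are adjacent, glue them into one block, leaving 8 items to arrange: (8)!/(2!) = 20160 ways.
Subtracting, 90720 − 20160 = 70560 arrangements keep the P's apart.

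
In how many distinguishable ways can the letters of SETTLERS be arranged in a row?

SETTLERS has 8 letters with E appearing twice, S appearing twice, and T appearing twice.
The number of distinct arrangements is 8!/(2!·2!·2!) = 40320/8 = 5040.

5040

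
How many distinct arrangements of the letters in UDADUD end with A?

10

Fix A in the last position and arrange the remaining 5 letters.
Those 5 letters have D appearing 3 times and U appearing twice, giving (5)!/(3!·2!) = 10.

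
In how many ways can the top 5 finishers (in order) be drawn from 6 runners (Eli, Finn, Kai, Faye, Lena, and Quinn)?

There are 6 choices for 1st place, 5 for 2nd, and so on down to 2 for position 5.
That gives 6 × 5 × 4 × 3 × 2 = 720.

720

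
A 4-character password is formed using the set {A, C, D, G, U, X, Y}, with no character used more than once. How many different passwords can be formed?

Choose and order 4 of the 7 symbols: the first character has 7 options, the next 6, then 5, 4.
7 × 6 × 5 × 4 = 840.

840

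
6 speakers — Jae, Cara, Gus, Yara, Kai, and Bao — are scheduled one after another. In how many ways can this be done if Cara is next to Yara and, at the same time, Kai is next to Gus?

Treat {Cara,Yara} as one block (2 orders) and {Kai,Gus} as another (2 orders).
That leaves 4 units to arrange: 2 × 2 × 4! = 4 × 24 = 96.

96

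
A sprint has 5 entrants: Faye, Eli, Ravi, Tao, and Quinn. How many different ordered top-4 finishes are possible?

120

This is an ordered selection of 4 from 5: P(5,4).
That gives 5 × 4 × 3 × 2 = 120.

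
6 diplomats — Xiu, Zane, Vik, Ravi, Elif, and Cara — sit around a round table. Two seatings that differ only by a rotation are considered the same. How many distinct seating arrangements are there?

120

Fix one person's seat to break rotational symmetry; the remaining 5 people can be arranged in (5)! = 120 ways.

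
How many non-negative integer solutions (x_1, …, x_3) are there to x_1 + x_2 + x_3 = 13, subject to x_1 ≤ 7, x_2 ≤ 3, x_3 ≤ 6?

10

Ignoring the caps, the number of non-negative solutions to x_1+…+x_3 = 13 is C(15,2) = 105.
Subtract solutions that violate a single cap (substitute x_i' = x_i − (cap_i+1)): x_1 ≥ 8 gives C(7,2) = 21; x_2 ≥ 4 gives C(11,2) = 55; x_3 ≥ 7 gives C(8,2) = 28. Together 104.
Add back pairs where two caps are both exceeded: 3 + 0 + 6 = 9.
By inclusion–exclusion the count is 105 − 104 + 9 = 10.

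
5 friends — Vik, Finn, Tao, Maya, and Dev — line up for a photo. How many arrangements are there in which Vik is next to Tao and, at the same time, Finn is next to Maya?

24

Treat {Vik,Tao} as one block (2 orders) and {Finn,Maya} as another (2 orders).
That leaves 3 units to arrange: 2 × 2 × 3! = 4 × 6 = 24.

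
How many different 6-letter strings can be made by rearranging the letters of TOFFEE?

The 6 letters of TOFFEE have repeats: E appearing twice and F appearing twice.
The number of distinct arrangements is 6!/(2!·2!) = 720/4 = 180.

180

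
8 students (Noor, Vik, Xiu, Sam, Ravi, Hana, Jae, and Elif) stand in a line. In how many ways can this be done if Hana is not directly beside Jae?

There are 8! = 40320 arrangements in all. If Hana and Jae are adjacent, merging them into one block gives 2·(7)! = 10080 arrangements.
Complementary counting: 40320 − 10080 = 30240.

30240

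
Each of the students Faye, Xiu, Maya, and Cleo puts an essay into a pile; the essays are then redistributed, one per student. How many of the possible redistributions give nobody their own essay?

9

Count assignments avoiding every fixed point. For any j of the 4 students fixed to their own essay, the other 4−j can be arranged in (4−j)! ways.
By inclusion–exclusion this is Σ_{j=0}^{4} (−1)^j C(4,j)·(4−j)!.
Computing: 24 − 24 + 12 − 4 + 1 = 9.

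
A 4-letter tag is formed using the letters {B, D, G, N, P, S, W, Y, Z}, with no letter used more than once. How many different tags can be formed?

3024

With no repetition, fill the 4 letters in order: 9 choices, then 8, down to 6.
9 × 8 × 7 × 6 = 3024.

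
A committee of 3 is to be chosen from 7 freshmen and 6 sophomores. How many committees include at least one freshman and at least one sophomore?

231

Unrestricted: C(13,3) = 286 ways to pick any 3 of the 13.
Subtract selections that omit an entire group: no freshmen → C(6,3) = 20; no sophomores → C(7,3) = 35.
Both groups omitted at once is impossible, so 286 − 55 = 231.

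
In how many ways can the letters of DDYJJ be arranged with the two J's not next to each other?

There are 5!/(2!·2!) = 30 arrangements of DDYJJ in total.
Arrangements with the J's together: treat JJ as one letter, giving (4)!/(2!) = 12.
Hence 30 − 12 = 18.

18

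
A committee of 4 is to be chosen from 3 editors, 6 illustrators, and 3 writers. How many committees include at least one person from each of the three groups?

Unrestricted: C(12,4) = 495 ways to pick any 4 of the 12.
Subtract selections that omit an entire group: no editors → C(9,4) = 126; no illustrators → C(6,4) = 15; no writers → C(9,4) = 126.
Add back selections omitting two groups (i.e. drawn from a single group): C(3,4) + C(6,4) + C(3,4) = 15.
By inclusion–exclusion: 495 − 267 + 15 = 243.

243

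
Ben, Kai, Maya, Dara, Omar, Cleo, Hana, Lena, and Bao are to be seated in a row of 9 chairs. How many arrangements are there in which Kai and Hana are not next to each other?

282240

Of the 9! = 362880 arrangements, those with Kai and Hana adjacent number 2 × 8! = 80640 (treat the pair as a block with 2 internal orders).
So 362880 − 80640 = 282240 arrangements keep them apart.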